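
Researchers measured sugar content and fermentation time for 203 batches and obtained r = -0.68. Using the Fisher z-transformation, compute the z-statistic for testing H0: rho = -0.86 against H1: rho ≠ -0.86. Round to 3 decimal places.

Fisher z: atanh(-0.68) = -0.829114, atanh(-0.86) = -1.293345
z = (z_r − z_0)·√(n−3) = (-0.829114 − (-1.293345))·√200 = 0.464231 · 14.142136 = 6.565

6.565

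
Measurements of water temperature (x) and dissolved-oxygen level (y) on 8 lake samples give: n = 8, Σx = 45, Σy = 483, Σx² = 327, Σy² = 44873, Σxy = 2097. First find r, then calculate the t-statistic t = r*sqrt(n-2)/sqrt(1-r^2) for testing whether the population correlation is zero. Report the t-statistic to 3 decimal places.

-1.723

Numerator: nΣxy − (Σx)(Σy) = 8·2097 − (45)(483) = -4959
Denominator: √[(nΣx²−(Σx)²)(nΣy²−(Σy)²)]
  nΣx²−(Σx)² = 8·327 − 2025 = 591;  nΣy²−(Σy)² = 8·44873 − 233289 = 125695
  √(591·125695) = √74285745 = 8618.9179
r = -4959 / 8618.9179 = -0.5754
t = r·√(n−2)/√(1−r²) = -0.5754·√6 / √(1−0.331085) = -1.409436 / 0.817872 = -1.723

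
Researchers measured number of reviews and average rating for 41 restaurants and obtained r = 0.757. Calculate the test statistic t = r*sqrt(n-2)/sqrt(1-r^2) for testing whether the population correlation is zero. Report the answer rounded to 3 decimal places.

1 − r² = 1 − 0.573049 = 0.426951;  √(1−r²) = 0.653415
√(n−2) = √39 = 6.244998
t = r·√(n−2)/√(1−r²) = 0.757 · 6.244998 / 0.653415 = 7.235

7.235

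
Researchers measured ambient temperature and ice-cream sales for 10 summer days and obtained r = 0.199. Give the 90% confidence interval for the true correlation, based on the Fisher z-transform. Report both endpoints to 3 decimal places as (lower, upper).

(-0.397, 0.677)

Fisher z: z_r = atanh(r) = ½·ln((1+0.199)/(1−0.199)) = 0.201691
SE(z) = 1/√(n−3) = 1/√7 = 0.377964
90% ⇒ z* = 1.645; margin = 1.645·0.377964 = 0.621751
CI on z-scale: (-0.420060, 0.823442)
Back-transform: tanh(-0.420060) = -0.396981, tanh(0.823442) = 0.676939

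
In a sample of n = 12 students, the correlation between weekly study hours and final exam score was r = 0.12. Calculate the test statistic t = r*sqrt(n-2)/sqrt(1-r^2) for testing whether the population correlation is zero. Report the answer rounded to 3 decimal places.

0.382

1 − r² = 1 − 0.0144 = 0.9856;  √(1−r²) = 0.992774
√(n−2) = √10 = 3.162278
t = r·√(n−2)/√(1−r²) = 0.12 · 3.162278 / 0.992774 = 0.382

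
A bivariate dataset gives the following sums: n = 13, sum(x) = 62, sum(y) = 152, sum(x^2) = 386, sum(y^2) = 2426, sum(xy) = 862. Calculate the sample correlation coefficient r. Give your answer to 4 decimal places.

0.5663

S_xy = nΣxy − ΣxΣy = 13·862 − 62·152 = 11206 − 9424 = 1782
S_xx = nΣx² − (Σx)² = 13·386 − 62² = 5018 − 3844 = 1174
S_yy = nΣy² − (Σy)² = 13·2426 − 152² = 31538 − 23104 = 8434
r = S_xy / √(S_xx·S_yy) = 1782 / √(1174·8434) = 1782 / √9901516 = 1782 / 3146.6674 = 0.5663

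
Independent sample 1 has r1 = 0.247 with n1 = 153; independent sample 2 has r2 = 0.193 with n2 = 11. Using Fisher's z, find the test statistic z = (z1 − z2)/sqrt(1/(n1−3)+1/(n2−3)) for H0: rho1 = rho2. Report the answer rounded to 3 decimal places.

0.156

Fisher z-transforms: z1 = atanh(0.247) = 0.252215, z2 = atanh(0.193) = 0.195451; difference d = 0.056764
Var(d) = 1/150 + 1/8 = 0.0066667 + 0.1250000 = 0.1316667
z = d/√Var(d) = 0.056764 / √0.1316667 = 0.056764 / 0.362859 = 0.156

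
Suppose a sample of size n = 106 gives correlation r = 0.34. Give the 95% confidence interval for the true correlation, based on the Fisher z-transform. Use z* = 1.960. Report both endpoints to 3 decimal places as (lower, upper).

(0.160, 0.498)

Fisher z: z_r = atanh(r) = ½·ln((1+0.34)/(1−0.34)) = 0.354093
SE(z) = 1/√(n−3) = 1/√103 = 0.098533
95% ⇒ z* = 1.960; margin = 1.960·0.098533 = 0.193125
CI on z-scale: (0.160968, 0.547218)
Back-transform: tanh(0.160968) = 0.159592, tanh(0.547218) = 0.498432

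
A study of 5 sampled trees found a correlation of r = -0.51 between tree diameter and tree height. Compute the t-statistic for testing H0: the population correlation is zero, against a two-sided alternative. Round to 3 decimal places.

t = r·√(n−2) / √(1−r²) with r = -0.51, n = 5
  = -0.51·√3 / √(1 − 0.2601)
  = -0.51·1.732051 / 0.860174
  = -0.883346 / 0.860174 = -1.027

-1.027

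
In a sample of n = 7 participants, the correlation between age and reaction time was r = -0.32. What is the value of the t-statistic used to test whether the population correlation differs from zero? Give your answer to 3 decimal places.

1 − r² = 1 − 0.1024 = 0.8976;  √(1−r²) = 0.947418
√(n−2) = √5 = 2.236068
t = r·√(n−2)/√(1−r²) = -0.32 · 2.236068 / 0.947418 = -0.755

-0.755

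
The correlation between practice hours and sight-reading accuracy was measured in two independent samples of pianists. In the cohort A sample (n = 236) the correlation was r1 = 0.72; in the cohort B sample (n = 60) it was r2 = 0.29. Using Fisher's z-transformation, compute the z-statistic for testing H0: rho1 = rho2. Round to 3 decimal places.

4.122

Fisher z-transforms: z1 = atanh(0.72) = 0.907645, z2 = atanh(0.29) = 0.298566; difference d = 0.609079
Var(d) = 1/233 + 1/57 = 0.0042918 + 0.0175439 = 0.0218357
z = d/√Var(d) = 0.609079 / √0.0218357 = 0.609079 / 0.147769 = 4.122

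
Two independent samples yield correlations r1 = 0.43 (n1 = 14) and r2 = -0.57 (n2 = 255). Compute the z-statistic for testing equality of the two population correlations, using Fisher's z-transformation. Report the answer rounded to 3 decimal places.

z1 = atanh(0.43) = 0.459897,  z2 = atanh(-0.57) = -0.647523
SE = √(1/(n1−3) + 1/(n2−3)) = √(1/11 + 1/252) = √(0.0909091 + 0.0039683) = √0.0948774 = 0.308022
z = (z1 − z2)/SE = (0.459897 − (-0.647523)) / 0.308022 = 1.107420 / 0.308022 = 3.595

3.595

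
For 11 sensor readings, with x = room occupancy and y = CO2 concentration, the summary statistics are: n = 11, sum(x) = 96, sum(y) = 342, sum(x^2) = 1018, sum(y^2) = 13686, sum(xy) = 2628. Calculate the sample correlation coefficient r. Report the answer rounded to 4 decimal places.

-0.4810

S_xy = nΣxy − ΣxΣy = 11·2628 − 96·342 = 28908 − 32832 = -3924
S_xx = nΣx² − (Σx)² = 11·1018 − 96² = 11198 − 9216 = 1982
S_yy = nΣy² − (Σy)² = 11·13686 − 342² = 150546 − 116964 = 33582
r = S_xy / √(S_xx·S_yy) = -3924 / √(1982·33582) = -3924 / √66559524 = -3924 / 8158.4020 = -0.4810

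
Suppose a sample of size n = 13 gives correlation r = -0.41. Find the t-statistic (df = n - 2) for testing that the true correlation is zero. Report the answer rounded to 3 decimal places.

t = r·√(n−2) / √(1−r²) with r = -0.41, n = 13
  = -0.41·√11 / √(1 − 0.1681)
  = -0.41·3.316625 / 0.912086
  = -1.359816 / 0.912086 = -1.491

-1.491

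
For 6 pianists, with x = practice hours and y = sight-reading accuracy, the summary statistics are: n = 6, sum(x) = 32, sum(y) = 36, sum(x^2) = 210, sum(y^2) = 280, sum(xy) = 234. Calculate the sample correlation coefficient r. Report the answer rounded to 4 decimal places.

Numerator: nΣxy − (Σx)(Σy) = 6·234 − (32)(36) = 252
Denominator: √[(nΣx²−(Σx)²)(nΣy²−(Σy)²)]
  nΣx²−(Σx)² = 6·210 − 1024 = 236;  nΣy²−(Σy)² = 6·280 − 1296 = 384
  √(236·384) = √90624 = 301.0382
r = 252 / 301.0382 = 0.8371

0.8371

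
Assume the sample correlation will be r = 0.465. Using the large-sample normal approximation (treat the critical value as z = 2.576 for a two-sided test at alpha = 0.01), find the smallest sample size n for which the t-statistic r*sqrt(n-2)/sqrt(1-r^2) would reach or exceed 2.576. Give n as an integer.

r√(n−2)/√(1−r²) ≥ 2.576  ⇔  n−2 ≥ (2.576)²·(1−r²)/r²
(1−r²)/r² = (1−0.216225)/0.216225 = 3.6248
n ≥ 2 + 6.635776·3.6248 = 2 + 24.0534 = 26.0534
⌈26.0534⌉ = 27

27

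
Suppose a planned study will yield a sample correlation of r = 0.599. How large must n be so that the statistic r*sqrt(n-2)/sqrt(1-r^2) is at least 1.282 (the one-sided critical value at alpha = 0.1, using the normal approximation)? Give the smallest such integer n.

Need r·√(n−2)/√(1−r²) ≥ 1.282
√(n−2) ≥ 1.282·√(1−0.358801) / 0.599 = 1.282·0.800749 / 0.599 = 1.7138
n−2 ≥ 2.9371  ⇒  n ≥ 4.9371
Smallest integer n = 5

5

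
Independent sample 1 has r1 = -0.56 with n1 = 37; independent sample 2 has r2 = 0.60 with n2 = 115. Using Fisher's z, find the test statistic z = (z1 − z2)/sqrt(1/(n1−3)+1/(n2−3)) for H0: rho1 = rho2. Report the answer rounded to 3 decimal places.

-6.772

Fisher z-transforms: z1 = atanh(-0.56) = -0.632833, z2 = atanh(0.60) = 0.693147; difference d = -1.325980
Var(d) = 1/34 + 1/112 = 0.0294118 + 0.0089286 = 0.0383404
z = d/√Var(d) = -1.325980 / √0.0383404 = -1.325980 / 0.195807 = -6.772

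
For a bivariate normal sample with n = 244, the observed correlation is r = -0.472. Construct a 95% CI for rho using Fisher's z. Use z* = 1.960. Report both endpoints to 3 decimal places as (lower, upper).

(-0.564, -0.368)

Fisher z: z_r = atanh(r) = ½·ln((1+(-0.472))/(1−(-0.472))) = -0.512641
SE(z) = 1/√(n−3) = 1/√241 = 0.064416
95% ⇒ z* = 1.960; margin = 1.960·0.064416 = 0.126255
CI on z-scale: (-0.638896, -0.386386)
Back-transform: tanh(-0.638896) = -0.564147, tanh(-0.386386) = -0.368240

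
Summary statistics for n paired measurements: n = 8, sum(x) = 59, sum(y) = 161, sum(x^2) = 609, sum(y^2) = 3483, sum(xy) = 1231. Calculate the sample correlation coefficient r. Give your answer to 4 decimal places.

Numerator: nΣxy − (Σx)(Σy) = 8·1231 − (59)(161) = 349
Denominator: √[(nΣx²−(Σx)²)(nΣy²−(Σy)²)]
  nΣx²−(Σx)² = 8·609 − 3481 = 1391;  nΣy²−(Σy)² = 8·3483 − 25921 = 1943
  √(1391·1943) = √2702713 = 1643.9930
r = 349 / 1643.9930 = 0.2123

0.2123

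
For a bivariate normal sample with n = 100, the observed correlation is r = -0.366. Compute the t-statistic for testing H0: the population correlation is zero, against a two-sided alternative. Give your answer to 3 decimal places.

t = r·√(n−2) / √(1−r²) with r = -0.366, n = 100
  = -0.366·√98 / √(1 − 0.133956)
  = -0.366·9.899495 / 0.930615
  = -3.623215 / 0.930615 = -3.893

-3.893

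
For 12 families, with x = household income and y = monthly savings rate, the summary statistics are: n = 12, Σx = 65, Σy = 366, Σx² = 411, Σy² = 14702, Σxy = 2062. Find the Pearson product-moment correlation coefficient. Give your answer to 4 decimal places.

0.1741

S_xy = nΣxy − ΣxΣy = 12·2062 − 65·366 = 24744 − 23790 = 954
S_xx = nΣx² − (Σx)² = 12·411 − 65² = 4932 − 4225 = 707
S_yy = nΣy² − (Σy)² = 12·14702 − 366² = 176424 − 133956 = 42468
r = S_xy / √(S_xx·S_yy) = 954 / √(707·42468) = 954 / √30024876 = 954 / 5479.4960 = 0.1741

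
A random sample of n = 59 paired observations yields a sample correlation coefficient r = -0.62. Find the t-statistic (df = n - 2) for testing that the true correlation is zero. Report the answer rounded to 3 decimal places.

-5.966

1 − r² = 1 − 0.3844 = 0.6156;  √(1−r²) = 0.784602
√(n−2) = √57 = 7.549834
t = r·√(n−2)/√(1−r²) = -0.62 · 7.549834 / 0.784602 = -5.966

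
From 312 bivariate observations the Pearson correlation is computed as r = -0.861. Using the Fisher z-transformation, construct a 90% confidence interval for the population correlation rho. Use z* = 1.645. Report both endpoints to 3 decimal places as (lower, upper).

z_r = atanh(-0.861) = -1.297198;  SE = 1/√(n−3) = 1/√309 = 0.056888
z-limits: -1.297198 ± 1.645·0.056888 = -1.297198 ± 0.093581 = [-1.390779, -1.203617]
ρ-limits: (tanh -1.390779, tanh -1.203617) = (-0.883, -0.835)

(-0.883, -0.835)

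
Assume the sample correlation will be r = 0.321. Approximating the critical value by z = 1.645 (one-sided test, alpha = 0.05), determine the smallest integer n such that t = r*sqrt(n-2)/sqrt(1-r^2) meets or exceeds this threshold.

26

r√(n−2)/√(1−r²) ≥ 1.645  ⇔  n−2 ≥ (1.645)²·(1−r²)/r²
(1−r²)/r² = (1−0.103041)/0.103041 = 8.7049
n ≥ 2 + 2.706025·8.7049 = 2 + 23.5557 = 25.5557
⌈25.5557⌉ = 26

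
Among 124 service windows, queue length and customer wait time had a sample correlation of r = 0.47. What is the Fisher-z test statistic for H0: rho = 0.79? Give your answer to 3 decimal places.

Fisher z: atanh(0.47) = 0.510070, atanh(0.79) = 1.071432
z = (z_r − z_0)·√(n−3) = (0.510070 − 1.071432)·√121 = -0.561362 · 11.000000 = -6.175

-6.175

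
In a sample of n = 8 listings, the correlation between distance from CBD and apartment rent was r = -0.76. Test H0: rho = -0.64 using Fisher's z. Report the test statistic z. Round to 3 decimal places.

Fisher z: atanh(-0.76) = -0.996215, atanh(-0.64) = -0.758174
z = (z_r − z_0)·√(n−3) = (-0.996215 − (-0.758174))·√5 = -0.238041 · 2.236068 = -0.532

-0.532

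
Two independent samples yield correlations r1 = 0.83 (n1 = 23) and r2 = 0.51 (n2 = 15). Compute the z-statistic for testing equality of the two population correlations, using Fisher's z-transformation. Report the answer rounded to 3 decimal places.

1.713

z1 = atanh(0.83) = 1.188136,  z2 = atanh(0.51) = 0.562730
SE = √(1/(n1−3) + 1/(n2−3)) = √(1/20 + 1/12) = √(0.0500000 + 0.0833333) = √0.1333333 = 0.365148
z = (z1 − z2)/SE = (1.188136 − 0.562730) / 0.365148 = 0.625406 / 0.365148 = 1.713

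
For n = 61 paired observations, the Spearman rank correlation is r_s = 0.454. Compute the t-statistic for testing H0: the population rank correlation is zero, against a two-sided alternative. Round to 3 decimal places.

t = r_s·√(n−2) / √(1−r_s²) with r_s = 0.454, n = 61
  = 0.454·√59 / √(1 − 0.206116)
  = 0.454·7.681146 / 0.891002
  = 3.487240 / 0.891002 = 3.914

3.914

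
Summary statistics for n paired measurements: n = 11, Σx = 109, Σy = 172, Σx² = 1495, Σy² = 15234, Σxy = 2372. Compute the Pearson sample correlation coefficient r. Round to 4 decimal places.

S_xy = nΣxy − ΣxΣy = 11·2372 − 109·172 = 26092 − 18748 = 7344
S_xx = nΣx² − (Σx)² = 11·1495 − 109² = 16445 − 11881 = 4564
S_yy = nΣy² − (Σy)² = 11·15234 − 172² = 167574 − 29584 = 137990
r = S_xy / √(S_xx·S_yy) = 7344 / √(4564·137990) = 7344 / √629786360 = 7344 / 25095.5446 = 0.2926

0.2926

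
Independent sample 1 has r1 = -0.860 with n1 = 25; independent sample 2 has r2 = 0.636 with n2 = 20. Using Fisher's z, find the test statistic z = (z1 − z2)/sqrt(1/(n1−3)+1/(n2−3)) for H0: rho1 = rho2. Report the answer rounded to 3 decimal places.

z1 = atanh(-0.860) = -1.293345,  z2 = atanh(0.636) = 0.751428
SE = √(1/(n1−3) + 1/(n2−3)) = √(1/22 + 1/17) = √(0.0454545 + 0.0588235) = √0.1042780 = 0.322921
z = (z1 − z2)/SE = (-1.293345 − 0.751428) / 0.322921 = -2.044773 / 0.322921 = -6.332

-6.332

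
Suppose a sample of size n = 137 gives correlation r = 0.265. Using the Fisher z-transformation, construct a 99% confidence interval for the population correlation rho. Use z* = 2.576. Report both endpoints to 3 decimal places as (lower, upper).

z_r = atanh(0.265) = 0.271478;  SE = 1/√(n−3) = 1/√134 = 0.086387
z-limits: 0.271478 ± 2.576·0.086387 = 0.271478 ± 0.222533 = [0.048945, 0.494011]
ρ-limits: (tanh 0.048945, tanh 0.494011) = (0.049, 0.457)

(0.049, 0.457)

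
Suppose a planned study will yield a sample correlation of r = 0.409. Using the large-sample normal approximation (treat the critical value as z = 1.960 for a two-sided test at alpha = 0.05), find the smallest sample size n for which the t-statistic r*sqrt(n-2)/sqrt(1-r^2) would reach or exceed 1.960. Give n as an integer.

22

r√(n−2)/√(1−r²) ≥ 1.960  ⇔  n−2 ≥ (1.960)²·(1−r²)/r²
(1−r²)/r² = (1−0.167281)/0.167281 = 4.9780
n ≥ 2 + 3.8416·4.9780 = 2 + 19.1235 = 21.1235
⌈21.1235⌉ = 22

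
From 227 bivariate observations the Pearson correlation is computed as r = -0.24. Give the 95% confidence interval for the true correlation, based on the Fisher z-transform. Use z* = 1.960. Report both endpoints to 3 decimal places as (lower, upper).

(-0.359, -0.113)

Fisher z: z_r = atanh(r) = ½·ln((1+(-0.24))/(1−(-0.24))) = -0.244774
SE(z) = 1/√(n−3) = 1/√224 = 0.066815
95% ⇒ z* = 1.960; margin = 1.960·0.066815 = 0.130957
CI on z-scale: (-0.375731, -0.113817)
Back-transform: tanh(-0.375731) = -0.358994, tanh(-0.113817) = -0.113328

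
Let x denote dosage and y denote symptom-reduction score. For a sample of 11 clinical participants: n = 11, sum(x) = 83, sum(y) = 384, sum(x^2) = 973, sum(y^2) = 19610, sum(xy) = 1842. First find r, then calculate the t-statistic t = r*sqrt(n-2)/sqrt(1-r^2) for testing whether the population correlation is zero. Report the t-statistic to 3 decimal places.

S_xy = nΣxy − ΣxΣy = 11·1842 − 83·384 = 20262 − 31872 = -11610
S_xx = nΣx² − (Σx)² = 11·973 − 83² = 10703 − 6889 = 3814
S_yy = nΣy² − (Σy)² = 11·19610 − 384² = 215710 − 147456 = 68254
r = S_xy / √(S_xx·S_yy) = -11610 / √(3814·68254) = -11610 / √260320756 = -11610 / 16134.4587 = -0.7196
t = r·√(n−2)/√(1−r²) = -0.7196·√9 / √(1−0.517824) = -2.158800 / 0.694389 = -3.109

-3.109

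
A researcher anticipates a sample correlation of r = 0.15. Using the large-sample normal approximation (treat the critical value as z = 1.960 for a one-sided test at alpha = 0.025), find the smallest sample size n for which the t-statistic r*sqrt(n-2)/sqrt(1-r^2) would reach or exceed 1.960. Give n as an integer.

169

Need r·√(n−2)/√(1−r²) ≥ 1.960
√(n−2) ≥ 1.960·√(1−0.0225) / 0.15 = 1.960·0.988686 / 0.15 = 12.9188
n−2 ≥ 166.8954  ⇒  n ≥ 168.8954
Smallest integer n = 169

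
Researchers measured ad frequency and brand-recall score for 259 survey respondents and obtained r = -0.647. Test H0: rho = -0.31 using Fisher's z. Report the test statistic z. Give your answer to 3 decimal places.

-7.193

Fisher z: atanh(-0.647) = -0.770121, atanh(-0.31) = -0.320545
z = (z_r − z_0)·√(n−3) = (-0.770121 − (-0.320545))·√256 = -0.449576 · 16.000000 = -7.193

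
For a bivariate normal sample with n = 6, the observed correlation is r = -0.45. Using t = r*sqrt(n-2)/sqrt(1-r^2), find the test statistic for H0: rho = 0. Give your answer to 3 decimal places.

t = r·√(n−2) / √(1−r²) with r = -0.45, n = 6
  = -0.45·√4 / √(1 − 0.2025)
  = -0.45·2.000000 / 0.893029
  = -0.900000 / 0.893029 = -1.008

-1.008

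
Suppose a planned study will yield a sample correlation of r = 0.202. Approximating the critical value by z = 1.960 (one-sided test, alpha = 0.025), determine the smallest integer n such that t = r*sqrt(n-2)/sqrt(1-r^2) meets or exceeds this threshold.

93

Need r·√(n−2)/√(1−r²) ≥ 1.960
√(n−2) ≥ 1.960·√(1−0.040804) / 0.202 = 1.960·0.979386 / 0.202 = 9.5030
n−2 ≥ 90.3070  ⇒  n ≥ 92.3070
Smallest integer n = 93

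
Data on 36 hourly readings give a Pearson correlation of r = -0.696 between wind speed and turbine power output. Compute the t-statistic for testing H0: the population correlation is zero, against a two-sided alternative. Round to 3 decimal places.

-5.652

t = r·√(n−2) / √(1−r²) with r = -0.696, n = 36
  = -0.696·√34 / √(1 − 0.484416)
  = -0.696·5.830952 / 0.718042
  = -4.058343 / 0.718042 = -5.652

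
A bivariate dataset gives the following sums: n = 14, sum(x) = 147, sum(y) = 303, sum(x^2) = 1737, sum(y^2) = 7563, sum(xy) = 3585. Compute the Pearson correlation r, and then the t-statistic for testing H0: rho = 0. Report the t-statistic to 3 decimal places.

Numerator: nΣxy − (Σx)(Σy) = 14·3585 − (147)(303) = 5649
Denominator: √[(nΣx²−(Σx)²)(nΣy²−(Σy)²)]
  nΣx²−(Σx)² = 14·1737 − 21609 = 2709;  nΣy²−(Σy)² = 14·7563 − 91809 = 14073
  √(2709·14073) = √38123757 = 6174.4439
r = 5649 / 6174.4439 = 0.9149
t = r·√(n−2)/√(1−r²) = 0.9149·√12 / √(1−0.837042) = 3.169307 / 0.403681 = 7.851

7.851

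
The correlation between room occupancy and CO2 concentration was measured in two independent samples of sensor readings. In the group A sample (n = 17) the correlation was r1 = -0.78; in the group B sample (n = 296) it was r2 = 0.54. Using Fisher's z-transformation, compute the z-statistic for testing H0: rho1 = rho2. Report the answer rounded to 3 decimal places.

z1 = atanh(-0.78) = -1.045371,  z2 = atanh(0.54) = 0.604156
SE = √(1/(n1−3) + 1/(n2−3)) = √(1/14 + 1/293) = √(0.0714286 + 0.0034130) = √0.0748416 = 0.273572
z = (z1 − z2)/SE = (-1.045371 − 0.604156) / 0.273572 = -1.649527 / 0.273572 = -6.030

-6.030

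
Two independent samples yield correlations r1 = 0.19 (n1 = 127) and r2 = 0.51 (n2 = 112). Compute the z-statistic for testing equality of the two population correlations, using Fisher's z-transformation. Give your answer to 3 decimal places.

-2.821

z1 = atanh(0.19) = 0.192337,  z2 = atanh(0.51) = 0.562730
SE = √(1/(n1−3) + 1/(n2−3)) = √(1/124 + 1/109) = √(0.0080645 + 0.0091743) = √0.0172388 = 0.131297
z = (z1 − z2)/SE = (0.192337 − 0.562730) / 0.131297 = -0.370393 / 0.131297 = -2.821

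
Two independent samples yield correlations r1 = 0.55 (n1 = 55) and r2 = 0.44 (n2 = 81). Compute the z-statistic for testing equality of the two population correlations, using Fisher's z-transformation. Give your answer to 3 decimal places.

Fisher z-transforms: z1 = atanh(0.55) = 0.618381, z2 = atanh(0.44) = 0.472231; difference d = 0.146150
Var(d) = 1/52 + 1/78 = 0.0192308 + 0.0128205 = 0.0320513
z = d/√Var(d) = 0.146150 / √0.0320513 = 0.146150 / 0.179029 = 0.816

0.816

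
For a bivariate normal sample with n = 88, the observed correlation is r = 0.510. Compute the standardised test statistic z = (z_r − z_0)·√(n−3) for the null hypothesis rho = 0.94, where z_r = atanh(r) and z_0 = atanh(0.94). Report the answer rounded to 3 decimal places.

-10.836

z_r = atanh(0.510) = 0.562730,  z_0 = atanh(0.94) = 1.738049
SE = 1/√(n−3) = 1/√85 = 0.108465
z = (z_r − z_0)/SE = (0.562730 − 1.738049) / 0.108465 = -1.175319 / 0.108465 = -10.836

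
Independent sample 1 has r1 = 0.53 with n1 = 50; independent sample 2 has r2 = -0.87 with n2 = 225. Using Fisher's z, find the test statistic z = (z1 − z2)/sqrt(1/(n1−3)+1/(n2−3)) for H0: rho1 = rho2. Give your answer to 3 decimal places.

z1 = atanh(0.53) = 0.590145,  z2 = atanh(-0.87) = -1.333080
SE = √(1/(n1−3) + 1/(n2−3)) = √(1/47 + 1/222) = √(0.0212766 + 0.0045045) = √0.0257811 = 0.160565
z = (z1 − z2)/SE = (0.590145 − (-1.333080)) / 0.160565 = 1.923225 / 0.160565 = 11.978

11.978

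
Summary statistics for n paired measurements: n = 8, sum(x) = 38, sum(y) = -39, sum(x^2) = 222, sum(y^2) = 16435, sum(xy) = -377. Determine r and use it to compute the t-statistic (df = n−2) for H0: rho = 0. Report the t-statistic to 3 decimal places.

-0.588

Numerator: nΣxy − (Σx)(Σy) = 8·(-377) − (38)(-39) = -1534
Denominator: √[(nΣx²−(Σx)²)(nΣy²−(Σy)²)]
  nΣx²−(Σx)² = 8·222 − 1444 = 332;  nΣy²−(Σy)² = 8·16435 − 1521 = 129959
  √(332·129959) = √43146388 = 6568.5910
r = -1534 / 6568.5910 = -0.2335
t = r·√(n−2)/√(1−r²) = -0.2335·√6 / √(1−0.054522) = -0.571956 / 0.972357 = -0.588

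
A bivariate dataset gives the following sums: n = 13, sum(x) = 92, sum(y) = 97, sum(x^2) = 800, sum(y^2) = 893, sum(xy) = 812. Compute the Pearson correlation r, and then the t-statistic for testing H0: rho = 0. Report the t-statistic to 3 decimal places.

Numerator: nΣxy − (Σx)(Σy) = 13·812 − (92)(97) = 1632
Denominator: √[(nΣx²−(Σx)²)(nΣy²−(Σy)²)]
  nΣx²−(Σx)² = 13·800 − 8464 = 1936;  nΣy²−(Σy)² = 13·893 − 9409 = 2200
  √(1936·2200) = √4259200 = 2063.7829
r = 1632 / 2063.7829 = 0.7908
t = r·√(n−2)/√(1−r²) = 0.7908·√11 / √(1−0.625365) = 2.622787 / 0.612074 = 4.285

4.285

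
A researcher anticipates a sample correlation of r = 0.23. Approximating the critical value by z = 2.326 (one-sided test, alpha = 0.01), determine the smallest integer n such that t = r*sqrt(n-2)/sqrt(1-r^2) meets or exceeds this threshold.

99

Need r·√(n−2)/√(1−r²) ≥ 2.326
√(n−2) ≥ 2.326·√(1−0.0529) / 0.23 = 2.326·0.973191 / 0.23 = 9.8419
n−2 ≥ 96.8630  ⇒  n ≥ 98.8630
Smallest integer n = 99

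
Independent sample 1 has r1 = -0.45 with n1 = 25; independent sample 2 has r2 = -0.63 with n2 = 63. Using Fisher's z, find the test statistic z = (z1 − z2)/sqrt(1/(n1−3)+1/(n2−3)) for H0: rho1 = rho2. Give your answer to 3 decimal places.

z1 = atanh(-0.45) = -0.484700,  z2 = atanh(-0.63) = -0.741416
SE = √(1/(n1−3) + 1/(n2−3)) = √(1/22 + 1/60) = √(0.0454545 + 0.0166667) = √0.0621212 = 0.249241
z = (z1 − z2)/SE = (-0.484700 − (-0.741416)) / 0.249241 = 0.256716 / 0.249241 = 1.030

1.030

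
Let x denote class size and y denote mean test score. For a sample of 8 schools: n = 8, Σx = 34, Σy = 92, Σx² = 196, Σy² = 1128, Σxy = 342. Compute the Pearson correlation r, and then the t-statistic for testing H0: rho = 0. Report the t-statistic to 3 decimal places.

Numerator: nΣxy − (Σx)(Σy) = 8·342 − (34)(92) = -392
Denominator: √[(nΣx²−(Σx)²)(nΣy²−(Σy)²)]
  nΣx²−(Σx)² = 8·196 − 1156 = 412;  nΣy²−(Σy)² = 8·1128 − 8464 = 560
  √(412·560) = √230720 = 480.3332
r = -392 / 480.3332 = -0.8161
t = r·√(n−2)/√(1−r²) = -0.8161·√6 / √(1−0.666019) = -1.999029 / 0.577911 = -3.459

-3.459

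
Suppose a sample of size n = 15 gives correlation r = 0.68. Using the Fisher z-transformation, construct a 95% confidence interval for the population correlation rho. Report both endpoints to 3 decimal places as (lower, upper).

(0.257, 0.884)

Fisher z: z_r = atanh(r) = ½·ln((1+0.68)/(1−0.68)) = 0.829114
SE(z) = 1/√(n−3) = 1/√12 = 0.288675
95% ⇒ z* = 1.960; margin = 1.960·0.288675 = 0.565803
CI on z-scale: (0.263311, 1.394917)
Back-transform: tanh(0.263311) = 0.257390, tanh(1.394917) = 0.884248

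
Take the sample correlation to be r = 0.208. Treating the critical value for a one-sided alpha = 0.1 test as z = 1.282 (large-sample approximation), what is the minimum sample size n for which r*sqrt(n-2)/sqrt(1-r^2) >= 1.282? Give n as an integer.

39

Need r·√(n−2)/√(1−r²) ≥ 1.282
√(n−2) ≥ 1.282·√(1−0.043264) / 0.208 = 1.282·0.978129 / 0.208 = 6.0287
n−2 ≥ 36.3452  ⇒  n ≥ 38.3452
Smallest integer n = 39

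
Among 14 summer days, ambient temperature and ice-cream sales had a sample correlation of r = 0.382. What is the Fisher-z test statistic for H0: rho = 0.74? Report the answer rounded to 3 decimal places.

Fisher z: atanh(0.382) = 0.402399, atanh(0.74) = 0.950479
z = (z_r − z_0)·√(n−3) = (0.402399 − 0.950479)·√11 = -0.548080 · 3.316625 = -1.818

-1.818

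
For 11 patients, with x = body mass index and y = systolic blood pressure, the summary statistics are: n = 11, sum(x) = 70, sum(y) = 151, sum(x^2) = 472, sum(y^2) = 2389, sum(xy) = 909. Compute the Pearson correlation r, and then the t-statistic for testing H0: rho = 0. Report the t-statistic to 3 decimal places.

S_xy = nΣxy − ΣxΣy = 11·909 − 70·151 = 9999 − 10570 = -571
S_xx = nΣx² − (Σx)² = 11·472 − 70² = 5192 − 4900 = 292
S_yy = nΣy² − (Σy)² = 11·2389 − 151² = 26279 − 22801 = 3478
r = S_xy / √(S_xx·S_yy) = -571 / √(292·3478) = -571 / √1015576 = -571 / 1007.7579 = -0.5666
t = r·√(n−2)/√(1−r²) = -0.5666·√9 / √(1−0.321036) = -1.699800 / 0.823993 = -2.063

-2.063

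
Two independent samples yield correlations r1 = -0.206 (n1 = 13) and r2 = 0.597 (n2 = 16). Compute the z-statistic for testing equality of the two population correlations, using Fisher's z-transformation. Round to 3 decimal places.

-2.134

z1 = atanh(-0.206) = -0.208990,  z2 = atanh(0.597) = 0.688473
SE = √(1/(n1−3) + 1/(n2−3)) = √(1/10 + 1/13) = √(0.1000000 + 0.0769231) = √0.1769231 = 0.420622
z = (z1 − z2)/SE = (-0.208990 − 0.688473) / 0.420622 = -0.897463 / 0.420622 = -2.134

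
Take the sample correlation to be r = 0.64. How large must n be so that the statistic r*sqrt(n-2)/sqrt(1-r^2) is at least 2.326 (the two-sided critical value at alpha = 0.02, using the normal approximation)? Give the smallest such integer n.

Need r·√(n−2)/√(1−r²) ≥ 2.326
√(n−2) ≥ 2.326·√(1−0.4096) / 0.64 = 2.326·0.768375 / 0.64 = 2.7926
n−2 ≥ 7.7986  ⇒  n ≥ 9.7986
Smallest integer n = 10

10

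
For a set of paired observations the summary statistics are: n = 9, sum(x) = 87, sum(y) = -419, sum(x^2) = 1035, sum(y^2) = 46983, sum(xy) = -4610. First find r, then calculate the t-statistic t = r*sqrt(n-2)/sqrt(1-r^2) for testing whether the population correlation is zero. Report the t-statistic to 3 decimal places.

-0.661

S_xy = nΣxy − ΣxΣy = 9·(-4610) − 87·(-419) = -41490 − (-36453) = -5037
S_xx = nΣx² − (Σx)² = 9·1035 − 87² = 9315 − 7569 = 1746
S_yy = nΣy² − (Σy)² = 9·46983 − (-419)² = 422847 − 175561 = 247286
r = S_xy / √(S_xx·S_yy) = -5037 / √(1746·247286) = -5037 / √431761356 = -5037 / 20778.8680 = -0.2424
t = r·√(n−2)/√(1−r²) = -0.2424·√7 / √(1−0.058758) = -0.641330 / 0.970176 = -0.661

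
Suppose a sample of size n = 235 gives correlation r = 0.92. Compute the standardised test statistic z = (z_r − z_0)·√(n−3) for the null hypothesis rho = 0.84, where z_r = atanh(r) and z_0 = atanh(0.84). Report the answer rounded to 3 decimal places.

5.603

Fisher z: atanh(0.92) = 1.589027, atanh(0.84) = 1.221174
z = (z_r − z_0)·√(n−3) = (1.589027 − 1.221174)·√232 = 0.367853 · 15.231546 = 5.603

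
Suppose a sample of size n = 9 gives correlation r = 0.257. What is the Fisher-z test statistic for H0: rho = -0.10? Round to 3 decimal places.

Fisher z: atanh(0.257) = 0.262894, atanh(-0.10) = -0.100335
z = (z_r − z_0)·√(n−3) = (0.262894 − (-0.100335))·√6 = 0.363229 · 2.449490 = 0.890

0.890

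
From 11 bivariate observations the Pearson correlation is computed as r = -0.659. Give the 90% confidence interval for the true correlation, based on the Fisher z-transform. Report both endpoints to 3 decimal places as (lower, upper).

Fisher z: z_r = atanh(r) = ½·ln((1+(-0.659))/(1−(-0.659))) = -0.791044
SE(z) = 1/√(n−3) = 1/√8 = 0.353553
90% ⇒ z* = 1.645; margin = 1.645·0.353553 = 0.581595
CI on z-scale: (-1.372639, -0.209449)
Back-transform: tanh(-1.372639) = -0.879292, tanh(-0.209449) = -0.206439

(-0.879, -0.206)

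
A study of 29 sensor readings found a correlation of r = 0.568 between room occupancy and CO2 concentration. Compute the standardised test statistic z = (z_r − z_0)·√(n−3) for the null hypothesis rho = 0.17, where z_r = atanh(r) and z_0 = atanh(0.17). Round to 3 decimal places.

Fisher z: atanh(0.568) = 0.644565, atanh(0.17) = 0.171667
z = (z_r − z_0)·√(n−3) = (0.644565 − 0.171667)·√26 = 0.472898 · 5.099020 = 2.411

2.411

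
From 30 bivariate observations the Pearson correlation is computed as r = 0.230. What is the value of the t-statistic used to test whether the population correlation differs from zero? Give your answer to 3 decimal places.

1 − r² = 1 − 0.052900 = 0.947100;  √(1−r²) = 0.973191
√(n−2) = √28 = 5.291503
t = r·√(n−2)/√(1−r²) = 0.230 · 5.291503 / 0.973191 = 1.251

1.251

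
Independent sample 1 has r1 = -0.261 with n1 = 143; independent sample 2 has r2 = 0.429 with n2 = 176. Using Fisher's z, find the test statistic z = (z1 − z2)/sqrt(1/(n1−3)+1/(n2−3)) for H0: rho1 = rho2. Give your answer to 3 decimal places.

Fisher z-transforms: z1 = atanh(-0.261) = -0.267181, z2 = atanh(0.429) = 0.458670; difference d = -0.725851
Var(d) = 1/140 + 1/173 = 0.0071429 + 0.0057803 = 0.0129232
z = d/√Var(d) = -0.725851 / √0.0129232 = -0.725851 / 0.113680 = -6.385

-6.385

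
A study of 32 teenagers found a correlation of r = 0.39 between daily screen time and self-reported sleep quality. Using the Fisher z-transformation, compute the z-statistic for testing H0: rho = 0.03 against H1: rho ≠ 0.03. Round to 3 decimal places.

Fisher z: atanh(0.39) = 0.411800, atanh(0.03) = 0.030009
z = (z_r − z_0)·√(n−3) = (0.411800 − 0.030009)·√29 = 0.381791 · 5.385165 = 2.056

2.056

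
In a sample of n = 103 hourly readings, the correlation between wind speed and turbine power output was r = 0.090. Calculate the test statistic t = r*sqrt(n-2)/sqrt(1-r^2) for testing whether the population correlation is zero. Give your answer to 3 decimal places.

0.908

1 − r² = 1 − 0.008100 = 0.991900;  √(1−r²) = 0.995942
√(n−2) = √101 = 10.049876
t = r·√(n−2)/√(1−r²) = 0.090 · 10.049876 / 0.995942 = 0.908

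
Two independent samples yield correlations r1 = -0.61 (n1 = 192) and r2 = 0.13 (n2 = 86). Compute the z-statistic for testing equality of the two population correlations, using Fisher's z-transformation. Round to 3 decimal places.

Fisher z-transforms: z1 = atanh(-0.61) = -0.708921, z2 = atanh(0.13) = 0.130740; difference d = -0.839661
Var(d) = 1/189 + 1/83 = 0.0052910 + 0.0120482 = 0.0173392
z = d/√Var(d) = -0.839661 / √0.0173392 = -0.839661 / 0.131678 = -6.377

-6.377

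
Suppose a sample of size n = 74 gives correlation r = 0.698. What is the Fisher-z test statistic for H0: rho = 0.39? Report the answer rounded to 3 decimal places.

3.805

z_r = atanh(0.698) = 0.863390,  z_0 = atanh(0.39) = 0.411800
SE = 1/√(n−3) = 1/√71 = 0.118678
z = (z_r − z_0)/SE = (0.863390 − 0.411800) / 0.118678 = 0.451590 / 0.118678 = 3.805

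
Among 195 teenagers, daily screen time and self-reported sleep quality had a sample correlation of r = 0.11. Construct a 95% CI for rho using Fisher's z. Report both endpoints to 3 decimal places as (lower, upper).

(-0.031, 0.247)

Fisher z: z_r = atanh(r) = ½·ln((1+0.11)/(1−0.11)) = 0.110447
SE(z) = 1/√(n−3) = 1/√192 = 0.072169
95% ⇒ z* = 1.960; margin = 1.960·0.072169 = 0.141451
CI on z-scale: (-0.031004, 0.251898)
Back-transform: tanh(-0.031004) = -0.030994, tanh(0.251898) = 0.246702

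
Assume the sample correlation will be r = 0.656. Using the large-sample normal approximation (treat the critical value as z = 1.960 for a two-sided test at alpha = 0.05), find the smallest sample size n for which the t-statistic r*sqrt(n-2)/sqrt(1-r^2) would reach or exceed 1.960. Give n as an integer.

8

r√(n−2)/√(1−r²) ≥ 1.960  ⇔  n−2 ≥ (1.960)²·(1−r²)/r²
(1−r²)/r² = (1−0.430336)/0.430336 = 1.3238
n ≥ 2 + 3.8416·1.3238 = 2 + 5.0855 = 7.0855
⌈7.0855⌉ = 8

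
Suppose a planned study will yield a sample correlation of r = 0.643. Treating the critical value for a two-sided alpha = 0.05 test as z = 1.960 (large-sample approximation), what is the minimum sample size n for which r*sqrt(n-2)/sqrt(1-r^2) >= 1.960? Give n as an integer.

8

Need r·√(n−2)/√(1−r²) ≥ 1.960
√(n−2) ≥ 1.960·√(1−0.413449) / 0.643 = 1.960·0.765866 / 0.643 = 2.3345
n−2 ≥ 5.4499  ⇒  n ≥ 7.4499
Smallest integer n = 8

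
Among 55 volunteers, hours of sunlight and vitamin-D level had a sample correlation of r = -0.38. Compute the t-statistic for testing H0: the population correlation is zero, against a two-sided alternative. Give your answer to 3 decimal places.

-2.991

1 − r² = 1 − 0.1444 = 0.8556;  √(1−r²) = 0.924986
√(n−2) = √53 = 7.280110
t = r·√(n−2)/√(1−r²) = -0.38 · 7.280110 / 0.924986 = -2.991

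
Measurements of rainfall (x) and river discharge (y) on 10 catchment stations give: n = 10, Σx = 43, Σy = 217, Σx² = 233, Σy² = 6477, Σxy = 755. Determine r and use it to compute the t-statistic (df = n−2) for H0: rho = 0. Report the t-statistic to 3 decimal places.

Numerator: nΣxy − (Σx)(Σy) = 10·755 − (43)(217) = -1781
Denominator: √[(nΣx²−(Σx)²)(nΣy²−(Σy)²)]
  nΣx²−(Σx)² = 10·233 − 1849 = 481;  nΣy²−(Σy)² = 10·6477 − 47089 = 17681
  √(481·17681) = √8504561 = 2916.2580
r = -1781 / 2916.2580 = -0.6107
t = r·√(n−2)/√(1−r²) = -0.6107·√8 / √(1−0.372954) = -1.727320 / 0.791862 = -2.181

-2.181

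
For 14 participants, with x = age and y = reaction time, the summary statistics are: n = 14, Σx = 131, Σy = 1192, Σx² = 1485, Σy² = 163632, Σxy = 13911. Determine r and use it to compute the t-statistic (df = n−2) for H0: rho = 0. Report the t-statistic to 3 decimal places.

S_xy = nΣxy − ΣxΣy = 14·13911 − 131·1192 = 194754 − 156152 = 38602
S_xx = nΣx² − (Σx)² = 14·1485 − 131² = 20790 − 17161 = 3629
S_yy = nΣy² − (Σy)² = 14·163632 − 1192² = 2290848 − 1420864 = 869984
r = S_xy / √(S_xx·S_yy) = 38602 / √(3629·869984) = 38602 / √3157171936 = 38602 / 56188.7172 = 0.6870
t = r·√(n−2)/√(1−r²) = 0.6870·√12 / √(1−0.471969) = 2.379838 / 0.726657 = 3.275

3.275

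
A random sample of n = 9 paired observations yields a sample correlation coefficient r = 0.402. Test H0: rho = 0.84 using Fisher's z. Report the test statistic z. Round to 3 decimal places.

Fisher z: atanh(0.402) = 0.426032, atanh(0.84) = 1.221174
z = (z_r − z_0)·√(n−3) = (0.426032 − 1.221174)·√6 = -0.795142 · 2.449490 = -1.948

-1.948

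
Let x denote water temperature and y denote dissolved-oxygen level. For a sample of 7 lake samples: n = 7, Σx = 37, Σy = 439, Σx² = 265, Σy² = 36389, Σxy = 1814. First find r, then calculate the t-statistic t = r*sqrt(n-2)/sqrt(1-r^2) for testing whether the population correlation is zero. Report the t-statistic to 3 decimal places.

-1.891

Numerator: nΣxy − (Σx)(Σy) = 7·1814 − (37)(439) = -3545
Denominator: √[(nΣx²−(Σx)²)(nΣy²−(Σy)²)]
  nΣx²−(Σx)² = 7·265 − 1369 = 486;  nΣy²−(Σy)² = 7·36389 − 192721 = 62002
  √(486·62002) = √30132972 = 5489.3508
r = -3545 / 5489.3508 = -0.6458
t = r·√(n−2)/√(1−r²) = -0.6458·√5 / √(1−0.417058) = -1.444053 / 0.763506 = -1.891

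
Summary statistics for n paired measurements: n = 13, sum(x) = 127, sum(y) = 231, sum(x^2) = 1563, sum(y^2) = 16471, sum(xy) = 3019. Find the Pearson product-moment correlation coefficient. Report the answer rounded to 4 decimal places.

S_xy = nΣxy − ΣxΣy = 13·3019 − 127·231 = 39247 − 29337 = 9910
S_xx = nΣx² − (Σx)² = 13·1563 − 127² = 20319 − 16129 = 4190
S_yy = nΣy² − (Σy)² = 13·16471 − 231² = 214123 − 53361 = 160762
r = S_xy / √(S_xx·S_yy) = 9910 / √(4190·160762) = 9910 / √673592780 = 9910 / 25953.6660 = 0.3818

0.3818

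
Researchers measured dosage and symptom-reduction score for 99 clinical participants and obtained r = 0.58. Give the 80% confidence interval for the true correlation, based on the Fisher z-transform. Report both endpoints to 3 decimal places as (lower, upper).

Fisher z: z_r = atanh(r) = ½·ln((1+0.58)/(1−0.58)) = 0.662463
SE(z) = 1/√(n−3) = 1/√96 = 0.102062
80% ⇒ z* = 1.282; margin = 1.282·0.102062 = 0.130843
CI on z-scale: (0.531620, 0.793306)
Back-transform: tanh(0.531620) = 0.486618, tanh(0.793306) = 0.660278

(0.487, 0.660)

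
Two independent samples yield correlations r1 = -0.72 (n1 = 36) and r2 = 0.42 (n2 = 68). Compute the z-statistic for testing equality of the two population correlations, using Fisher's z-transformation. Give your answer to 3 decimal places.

z1 = atanh(-0.72) = -0.907645,  z2 = atanh(0.42) = 0.447692
SE = √(1/(n1−3) + 1/(n2−3)) = √(1/33 + 1/65) = √(0.0303030 + 0.0153846) = √0.0456876 = 0.213747
z = (z1 − z2)/SE = (-0.907645 − 0.447692) / 0.213747 = -1.355337 / 0.213747 = -6.341

-6.341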